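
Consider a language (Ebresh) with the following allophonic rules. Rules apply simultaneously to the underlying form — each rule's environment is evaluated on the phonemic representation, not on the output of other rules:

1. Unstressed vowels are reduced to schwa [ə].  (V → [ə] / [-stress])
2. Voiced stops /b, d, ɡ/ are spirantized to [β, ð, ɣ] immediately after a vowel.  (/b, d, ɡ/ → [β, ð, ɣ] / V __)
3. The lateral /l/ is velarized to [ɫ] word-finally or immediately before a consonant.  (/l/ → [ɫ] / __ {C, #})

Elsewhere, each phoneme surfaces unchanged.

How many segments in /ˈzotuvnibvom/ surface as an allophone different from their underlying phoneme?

4

Segments that undergo a rule: /u/ → [ə] (rule 1); /i/ → [ə] (rule 1); /b/ → [β] (rule 2); /o/ → [ə] (rule 1).
All other segments surface unchanged.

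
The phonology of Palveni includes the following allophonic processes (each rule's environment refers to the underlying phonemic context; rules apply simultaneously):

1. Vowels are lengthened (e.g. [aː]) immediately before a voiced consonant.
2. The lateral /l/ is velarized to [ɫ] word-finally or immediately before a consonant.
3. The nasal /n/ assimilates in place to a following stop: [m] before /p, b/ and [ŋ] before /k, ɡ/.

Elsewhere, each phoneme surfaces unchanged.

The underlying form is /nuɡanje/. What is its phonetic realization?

[nuːɡaːnje]

/n/ — word-initial; rule 3 does not apply here → [n].
/u/ — between /n/ and /ɡ/, before a voiced consonant — surfaces as [uː] (rule 1).
/ɡ/ (between /u/ and /a/): no rule targets it → [ɡ].
/a/ (between /ɡ/ and /n/) occurs before a voiced consonant → [aː] by rule 1.
/n/ — between /a/ and /j/; rule 3 does not apply here → [n].
/j/ (between /n/ and /e/): no rule targets it → [j].
/e/ (word-final) is in the target of rule 1 but the environment (before a voiced consonant) is not met → [e].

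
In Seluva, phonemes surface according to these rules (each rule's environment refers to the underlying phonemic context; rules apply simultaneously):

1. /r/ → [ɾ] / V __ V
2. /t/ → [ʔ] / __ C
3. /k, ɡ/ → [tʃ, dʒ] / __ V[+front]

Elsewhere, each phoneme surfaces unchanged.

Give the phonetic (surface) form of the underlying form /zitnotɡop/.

/z/ — not in any rule's target class → [z].
/i/ — not in any rule's target class → [i].
/t/ — between /i/ and /n/, immediately before a consonant — surfaces as [ʔ] (rule 2).
/n/ (between /t/ and /o/): no rule targets it → [n].
/o/ (between /n/ and /t/): no rule targets it → [o].
/t/ (between /o/ and /ɡ/): immediately before a consonant, so rule 2 applies → [ʔ].
/ɡ/ (between /t/ and /o/) fails the environment for rule 3, so it stays [ɡ].
/o/ (between /ɡ/ and /p/): no rule targets it → [o].
/p/ (word-final): no rule targets it → [p].

[ziʔnoʔɡop]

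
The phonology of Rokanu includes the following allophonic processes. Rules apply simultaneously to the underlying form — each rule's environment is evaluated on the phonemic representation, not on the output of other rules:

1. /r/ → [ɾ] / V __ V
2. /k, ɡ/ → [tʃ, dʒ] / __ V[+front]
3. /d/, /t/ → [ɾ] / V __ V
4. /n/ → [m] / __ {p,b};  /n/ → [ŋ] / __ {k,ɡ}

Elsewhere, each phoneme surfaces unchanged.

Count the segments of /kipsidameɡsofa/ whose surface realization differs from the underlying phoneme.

2

Segments that undergo a rule: /k/ → [tʃ] (rule 2); /d/ → [ɾ] (rule 3).
All other segments surface unchanged.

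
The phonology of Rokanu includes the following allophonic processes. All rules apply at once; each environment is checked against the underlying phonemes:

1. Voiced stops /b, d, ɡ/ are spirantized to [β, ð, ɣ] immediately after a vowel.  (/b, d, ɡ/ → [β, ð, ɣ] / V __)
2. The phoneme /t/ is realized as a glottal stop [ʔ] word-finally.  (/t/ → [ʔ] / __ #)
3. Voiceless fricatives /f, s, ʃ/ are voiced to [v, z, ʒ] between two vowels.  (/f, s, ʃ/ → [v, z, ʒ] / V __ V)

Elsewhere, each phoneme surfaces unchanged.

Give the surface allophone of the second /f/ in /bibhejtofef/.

/f/ — word-final; rule 3 does not apply here → [f].

[f]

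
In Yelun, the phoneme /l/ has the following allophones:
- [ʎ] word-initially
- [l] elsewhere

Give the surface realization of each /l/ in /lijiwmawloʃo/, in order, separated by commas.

Occurrence 1 (position 1): word-initially → [ʎ].
Occurrence 2 (position 9): no conditioning environment matches → elsewhere allophone [l].

[ʎ], [l]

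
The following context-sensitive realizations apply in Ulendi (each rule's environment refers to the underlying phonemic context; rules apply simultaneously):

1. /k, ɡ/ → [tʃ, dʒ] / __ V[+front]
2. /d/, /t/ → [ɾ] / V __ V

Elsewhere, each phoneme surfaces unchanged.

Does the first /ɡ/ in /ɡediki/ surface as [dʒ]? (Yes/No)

Yes

/ɡ/ (word-initial): before a front vowel, so rule 1 applies → [dʒ].
The actual realization is [dʒ], which matches [dʒ].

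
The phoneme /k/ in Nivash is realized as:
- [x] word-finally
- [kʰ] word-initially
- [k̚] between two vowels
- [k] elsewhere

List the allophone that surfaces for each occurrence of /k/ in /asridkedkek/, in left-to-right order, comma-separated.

Occurrence 1 (position 6): no conditioning environment matches → elsewhere allophone [k].
Occurrence 2 (position 9): no conditioning environment matches → elsewhere allophone [k].
Occurrence 3 (position 11): word-finally → [x].

[k], [k], [x]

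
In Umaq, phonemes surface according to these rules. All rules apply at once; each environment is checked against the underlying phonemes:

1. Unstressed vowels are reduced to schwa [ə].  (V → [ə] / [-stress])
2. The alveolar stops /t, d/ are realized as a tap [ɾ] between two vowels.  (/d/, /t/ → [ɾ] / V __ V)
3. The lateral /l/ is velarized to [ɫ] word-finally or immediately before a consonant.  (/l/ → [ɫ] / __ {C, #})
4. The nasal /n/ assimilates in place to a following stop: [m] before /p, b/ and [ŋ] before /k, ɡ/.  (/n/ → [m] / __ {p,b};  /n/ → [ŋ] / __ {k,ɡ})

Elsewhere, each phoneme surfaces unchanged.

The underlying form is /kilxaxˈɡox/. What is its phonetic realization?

/k/ (word-initial) is unaffected → [k].
/i/ (between /k/ and /l/) occurs in an unstressed syllable → [ə] by rule 1.
/l/ meets the environment for rule 3 (word-finally or immediately before a consonant) → [ɫ].
/x/ stays [x].
/a/ (between /x/ and /x/): in an unstressed syllable, so rule 1 applies → [ə].
/x/ (between /a/ and /ɡ/): no rule targets it → [x].
/ɡ/ — not in any rule's target class → [ɡ].
/o/ (between /ɡ/ and /x/) fails the environment for rule 1, so it stays [o].
/x/ stays [x].

[kəɫxəxˈɡox]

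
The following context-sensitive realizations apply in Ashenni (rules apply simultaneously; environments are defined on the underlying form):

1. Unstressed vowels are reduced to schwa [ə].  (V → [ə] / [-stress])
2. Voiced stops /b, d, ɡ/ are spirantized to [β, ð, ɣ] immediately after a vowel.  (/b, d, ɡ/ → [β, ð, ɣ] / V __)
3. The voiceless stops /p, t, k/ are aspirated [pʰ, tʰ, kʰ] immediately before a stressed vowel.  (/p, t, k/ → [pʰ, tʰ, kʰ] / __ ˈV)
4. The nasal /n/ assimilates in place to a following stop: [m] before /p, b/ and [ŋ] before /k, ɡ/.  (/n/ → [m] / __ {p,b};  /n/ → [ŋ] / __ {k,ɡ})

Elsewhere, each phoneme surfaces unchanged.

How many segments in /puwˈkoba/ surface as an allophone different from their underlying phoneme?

4

Segments that undergo a rule: /u/ → [ə] (rule 1); /k/ → [kʰ] (rule 3); /b/ → [β] (rule 2); /a/ → [ə] (rule 1).
All other segments surface unchanged.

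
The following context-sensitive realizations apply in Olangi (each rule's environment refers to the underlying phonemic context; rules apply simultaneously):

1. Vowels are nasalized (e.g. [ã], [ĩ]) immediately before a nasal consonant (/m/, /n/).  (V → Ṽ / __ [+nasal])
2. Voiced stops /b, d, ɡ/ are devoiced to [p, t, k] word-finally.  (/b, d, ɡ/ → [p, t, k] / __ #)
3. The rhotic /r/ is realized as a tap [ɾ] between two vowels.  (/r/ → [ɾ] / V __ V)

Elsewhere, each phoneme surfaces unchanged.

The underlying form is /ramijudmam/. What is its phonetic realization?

/r/ (word-initial): rule 3 targets it, but not between two vowels → unchanged [r].
Rule 1 applies to /a/ (between /r/ and /m/: before a nasal consonant) → [ã].
/m/ (between /a/ and /i/): no rule targets it → [m].
/i/ (between /m/ and /j/) is in the target of rule 1 but the environment (before a nasal consonant) is not met → [i].
/j/ stays [j].
/u/ (between /j/ and /d/): rule 1 targets it, but not before a nasal consonant → unchanged [u].
/d/ (between /u/ and /m/): rule 2 targets it, but not word-finally → unchanged [d].
/m/ (between /d/ and /a/) is unaffected → [m].
/a/ — between /m/ and /m/, before a nasal consonant — surfaces as [ã] (rule 1).
/m/ stays [m].

[rãmijudmãm]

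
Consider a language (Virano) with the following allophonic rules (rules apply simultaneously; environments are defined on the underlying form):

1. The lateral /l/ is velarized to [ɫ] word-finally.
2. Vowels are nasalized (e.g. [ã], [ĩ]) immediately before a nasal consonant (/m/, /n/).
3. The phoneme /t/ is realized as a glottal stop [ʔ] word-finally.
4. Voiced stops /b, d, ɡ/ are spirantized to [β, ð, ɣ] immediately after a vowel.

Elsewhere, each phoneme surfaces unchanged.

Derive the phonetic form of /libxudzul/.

[liβxuðzuɫ]

/l/ — word-initial; rule 1 does not apply here → [l].
/i/ — between /l/ and /b/; rule 2 does not apply here → [i].
/b/ (between /i/ and /x/): immediately after a vowel, so rule 4 applies → [β].
/x/ (between /b/ and /u/): no rule targets it → [x].
/u/ (between /x/ and /d/) fails the environment for rule 2, so it stays [u].
/d/ (between /u/ and /z/) occurs immediately after a vowel → [ð] by rule 4.
/z/ stays [z].
/u/ (between /z/ and /l/) fails the environment for rule 2, so it stays [u].
/l/ — word-final, word-finally — surfaces as [ɫ] (rule 1).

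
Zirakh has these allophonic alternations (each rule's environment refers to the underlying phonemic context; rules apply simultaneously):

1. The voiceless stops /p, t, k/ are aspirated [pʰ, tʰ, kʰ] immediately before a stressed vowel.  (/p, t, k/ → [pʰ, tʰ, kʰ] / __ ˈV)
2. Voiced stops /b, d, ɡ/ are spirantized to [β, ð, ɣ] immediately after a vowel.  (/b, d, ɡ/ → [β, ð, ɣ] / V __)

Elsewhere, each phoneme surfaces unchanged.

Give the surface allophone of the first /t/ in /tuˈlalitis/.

[t]

/t/ — word-initial; rule 1 does not apply here → [t].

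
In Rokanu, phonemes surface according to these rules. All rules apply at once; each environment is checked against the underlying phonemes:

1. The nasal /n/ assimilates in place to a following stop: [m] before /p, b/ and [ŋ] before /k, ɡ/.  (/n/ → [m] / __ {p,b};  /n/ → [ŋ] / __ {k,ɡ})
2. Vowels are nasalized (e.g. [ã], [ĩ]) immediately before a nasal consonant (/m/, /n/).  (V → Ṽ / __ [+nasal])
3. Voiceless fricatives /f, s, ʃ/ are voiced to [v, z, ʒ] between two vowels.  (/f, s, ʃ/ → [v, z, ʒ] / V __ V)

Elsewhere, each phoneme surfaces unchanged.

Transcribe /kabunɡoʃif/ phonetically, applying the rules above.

/k/ stays [k].
/a/ (between /k/ and /b/) fails the environment for rule 2, so it stays [a].
/b/ — not in any rule's target class → [b].
/u/ (between /b/ and /n/): before a nasal consonant, so rule 2 applies → [ũ].
/n/ — between /u/ and /ɡ/, before a labial or velar stop — surfaces as [ŋ] (rule 1).
/ɡ/ (between /n/ and /o/): no rule targets it → [ɡ].
/o/ (between /ɡ/ and /ʃ/) is in the target of rule 2 but the environment (before a nasal consonant) is not met → [o].
/ʃ/ meets the environment for rule 3 (between two vowels) → [ʒ].
/i/ — between /ʃ/ and /f/; rule 2 does not apply here → [i].
/f/ (word-final): rule 3 targets it, but not between two vowels → unchanged [f].

[kabũŋɡoʒif]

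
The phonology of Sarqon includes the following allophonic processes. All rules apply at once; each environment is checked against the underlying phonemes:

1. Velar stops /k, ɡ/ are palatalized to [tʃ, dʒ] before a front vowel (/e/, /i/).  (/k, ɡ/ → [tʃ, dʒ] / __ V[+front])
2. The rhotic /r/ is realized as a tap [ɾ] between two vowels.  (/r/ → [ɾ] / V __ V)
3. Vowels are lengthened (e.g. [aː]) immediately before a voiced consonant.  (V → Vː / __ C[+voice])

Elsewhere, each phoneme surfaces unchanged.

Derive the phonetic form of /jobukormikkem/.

[joːbukoːrmiktʃeːm]

/o/ (between /j/ and /b/) occurs before a voiced consonant → [oː] by rule 3.
/u/ (between /b/ and /k/) is in the target of rule 3 but the environment (before a voiced consonant) is not met → [u].
/k/ (between /u/ and /o/) fails the environment for rule 1, so it stays [k].
Rule 3 applies to /o/ (between /k/ and /r/: before a voiced consonant) → [oː].
/r/ (between /o/ and /m/) fails the environment for rule 2, so it stays [r].
/i/ (between /m/ and /k/) fails the environment for rule 3, so it stays [i].
/k/ (between /i/ and /k/) is in the target of rule 1 but the environment (before a front vowel) is not met → [k].
/k/ (between /k/ and /e/): before a front vowel, so rule 1 applies → [tʃ].
/e/ (between /k/ and /m/): before a voiced consonant, so rule 3 applies → [eː].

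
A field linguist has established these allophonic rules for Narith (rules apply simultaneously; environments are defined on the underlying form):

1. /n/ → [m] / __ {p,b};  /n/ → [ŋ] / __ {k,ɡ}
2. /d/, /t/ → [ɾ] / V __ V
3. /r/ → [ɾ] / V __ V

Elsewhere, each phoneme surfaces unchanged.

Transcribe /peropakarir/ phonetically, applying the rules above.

/p/ stays [p].
/e/ (between /p/ and /r/) is unaffected → [e].
/r/ (between /e/ and /o/): between two vowels, so rule 3 applies → [ɾ].
/o/ (between /r/ and /p/): no rule targets it → [o].
/p/ stays [p].
/a/ (between /p/ and /k/) is unaffected → [a].
/k/ stays [k].
/a/ — not in any rule's target class → [a].
/r/ (between /a/ and /i/): between two vowels, so rule 3 applies → [ɾ].
/i/ (between /r/ and /r/) is unaffected → [i].
/r/ (word-final): rule 3 targets it, but not between two vowels → unchanged [r].

[peɾopakaɾir]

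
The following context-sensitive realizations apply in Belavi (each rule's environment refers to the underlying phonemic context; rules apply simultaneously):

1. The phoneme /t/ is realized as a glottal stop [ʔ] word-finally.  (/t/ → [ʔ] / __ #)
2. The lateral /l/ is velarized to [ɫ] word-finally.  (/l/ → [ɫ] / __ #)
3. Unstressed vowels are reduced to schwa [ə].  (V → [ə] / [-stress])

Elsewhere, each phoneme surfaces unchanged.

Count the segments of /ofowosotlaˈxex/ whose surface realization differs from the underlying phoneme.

Segments that undergo a rule: /o/ → [ə] (rule 3); /o/ → [ə] (rule 3); /o/ → [ə] (rule 3); /o/ → [ə] (rule 3); /a/ → [ə] (rule 3).
All other segments surface unchanged.

5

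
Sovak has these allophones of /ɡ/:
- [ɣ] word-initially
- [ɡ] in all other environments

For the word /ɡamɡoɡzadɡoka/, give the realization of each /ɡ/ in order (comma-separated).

[ɣ], [ɡ], [ɡ], [ɡ]

Occurrence 1 (position 1): word-initially → [ɣ].
Occurrence 2 (position 4): no conditioning environment matches → elsewhere allophone [ɡ].
Occurrence 3 (position 6): no conditioning environment matches → elsewhere allophone [ɡ].
Occurrence 4 (position 10): no conditioning environment matches → elsewhere allophone [ɡ].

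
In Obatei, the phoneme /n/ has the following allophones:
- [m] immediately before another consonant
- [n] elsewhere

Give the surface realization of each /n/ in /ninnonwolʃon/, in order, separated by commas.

Occurrence 1 (position 1): no conditioning environment matches → elsewhere allophone [n].
Occurrence 2 (position 3): immediately before another consonant → [m].
Occurrence 3 (position 4): no conditioning environment matches → elsewhere allophone [n].
Occurrence 4 (position 6): immediately before another consonant → [m].
Occurrence 5 (position 12): no conditioning environment matches → elsewhere allophone [n].

[n], [m], [n], [m], [n]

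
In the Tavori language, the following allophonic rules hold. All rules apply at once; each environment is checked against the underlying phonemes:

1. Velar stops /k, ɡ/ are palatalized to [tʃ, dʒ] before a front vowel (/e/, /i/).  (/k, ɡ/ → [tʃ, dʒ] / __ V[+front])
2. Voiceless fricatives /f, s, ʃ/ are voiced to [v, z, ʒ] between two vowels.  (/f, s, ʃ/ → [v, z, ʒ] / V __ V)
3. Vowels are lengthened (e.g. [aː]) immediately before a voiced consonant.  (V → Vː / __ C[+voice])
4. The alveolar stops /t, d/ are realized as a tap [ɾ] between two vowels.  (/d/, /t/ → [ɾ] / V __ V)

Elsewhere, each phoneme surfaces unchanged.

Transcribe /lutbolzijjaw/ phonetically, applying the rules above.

[lutboːlziːjjaːw]

/l/ (word-initial) is unaffected → [l].
/u/ (between /l/ and /t/) is in the target of rule 3 but the environment (before a voiced consonant) is not met → [u].
/t/ — between /u/ and /b/; rule 4 does not apply here → [t].
/b/ — not in any rule's target class → [b].
/o/ (between /b/ and /l/): before a voiced consonant, so rule 3 applies → [oː].
/l/ (between /o/ and /z/) is unaffected → [l].
/z/ (between /l/ and /i/): no rule targets it → [z].
/i/ — between /z/ and /j/, before a voiced consonant — surfaces as [iː] (rule 3).
/j/ (between /i/ and /j/): no rule targets it → [j].
/j/ (between /j/ and /a/) is unaffected → [j].
Rule 3 applies to /a/ (between /j/ and /w/: before a voiced consonant) → [aː].
/w/ stays [w].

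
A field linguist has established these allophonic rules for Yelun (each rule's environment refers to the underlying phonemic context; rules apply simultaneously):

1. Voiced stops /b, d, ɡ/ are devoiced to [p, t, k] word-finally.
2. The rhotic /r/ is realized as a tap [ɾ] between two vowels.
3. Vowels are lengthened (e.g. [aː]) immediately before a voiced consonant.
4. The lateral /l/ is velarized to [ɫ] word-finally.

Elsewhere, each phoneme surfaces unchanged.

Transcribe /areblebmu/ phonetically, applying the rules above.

[aːɾeːbleːbmu]

Rule 3 applies to /a/ (word-initial: before a voiced consonant) → [aː].
/r/ (between /a/ and /e/): between two vowels, so rule 2 applies → [ɾ].
/e/ meets the environment for rule 3 (before a voiced consonant) → [eː].
/b/ (between /e/ and /l/): rule 1 targets it, but not word-finally → unchanged [b].
/l/ (between /b/ and /e/) fails the environment for rule 4, so it stays [l].
/e/ — between /l/ and /b/, before a voiced consonant — surfaces as [eː] (rule 3).
/b/ (between /e/ and /m/): rule 1 targets it, but not word-finally → unchanged [b].
/m/ (between /b/ and /u/): no rule targets it → [m].
/u/ (word-final): rule 3 targets it, but not before a voiced consonant → unchanged [u].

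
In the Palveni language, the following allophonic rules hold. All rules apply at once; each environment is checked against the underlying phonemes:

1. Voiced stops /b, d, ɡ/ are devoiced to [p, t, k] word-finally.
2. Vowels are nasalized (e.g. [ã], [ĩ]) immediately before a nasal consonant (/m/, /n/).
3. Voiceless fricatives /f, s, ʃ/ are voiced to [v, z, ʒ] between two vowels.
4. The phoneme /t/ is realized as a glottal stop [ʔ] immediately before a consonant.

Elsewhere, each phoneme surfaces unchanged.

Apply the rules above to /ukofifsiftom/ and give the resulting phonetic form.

[ukovifsiftõm]

/u/ (word-initial): rule 2 targets it, but not before a nasal consonant → unchanged [u].
/k/ stays [k].
/o/ (between /k/ and /f/) is in the target of rule 2 but the environment (before a nasal consonant) is not met → [o].
/f/ meets the environment for rule 3 (between two vowels) → [v].
/i/ (between /f/ and /f/) is in the target of rule 2 but the environment (before a nasal consonant) is not met → [i].
/f/ (between /i/ and /s/) is in the target of rule 3 but the environment (between two vowels) is not met → [f].
/s/ — between /f/ and /i/; rule 3 does not apply here → [s].
/i/ (between /s/ and /f/) is in the target of rule 2 but the environment (before a nasal consonant) is not met → [i].
/f/ — between /i/ and /t/; rule 3 does not apply here → [f].
/t/ (between /f/ and /o/) fails the environment for rule 4, so it stays [t].
/o/ — between /t/ and /m/, before a nasal consonant — surfaces as [õ] (rule 2).
/m/ (word-final): no rule targets it → [m].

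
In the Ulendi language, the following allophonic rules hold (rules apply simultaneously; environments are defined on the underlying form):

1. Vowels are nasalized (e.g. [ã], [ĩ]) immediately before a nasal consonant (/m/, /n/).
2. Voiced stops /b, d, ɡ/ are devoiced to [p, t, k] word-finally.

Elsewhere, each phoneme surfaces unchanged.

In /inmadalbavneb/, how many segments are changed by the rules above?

Segments that undergo a rule: /i/ → [ĩ] (rule 1); /b/ → [p] (rule 2).
All other segments surface unchanged.

2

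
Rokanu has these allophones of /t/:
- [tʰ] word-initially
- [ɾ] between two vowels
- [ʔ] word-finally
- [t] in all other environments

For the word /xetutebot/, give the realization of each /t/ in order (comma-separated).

[ɾ], [ɾ], [ʔ]

Occurrence 1 (position 3): between two vowels → [ɾ].
Occurrence 2 (position 5): between two vowels → [ɾ].
Occurrence 3 (position 9): word-finally → [ʔ].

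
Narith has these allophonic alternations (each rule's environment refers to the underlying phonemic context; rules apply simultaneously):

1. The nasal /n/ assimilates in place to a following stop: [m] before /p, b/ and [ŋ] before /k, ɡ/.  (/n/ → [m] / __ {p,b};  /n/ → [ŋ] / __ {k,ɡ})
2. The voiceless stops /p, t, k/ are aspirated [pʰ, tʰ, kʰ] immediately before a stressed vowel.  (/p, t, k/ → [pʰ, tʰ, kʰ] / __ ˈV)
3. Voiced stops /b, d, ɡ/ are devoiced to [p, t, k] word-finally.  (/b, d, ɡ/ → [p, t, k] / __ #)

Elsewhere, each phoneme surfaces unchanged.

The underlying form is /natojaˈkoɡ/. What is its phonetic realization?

/n/ — word-initial; rule 1 does not apply here → [n].
/a/ — not in any rule's target class → [a].
/t/ (between /a/ and /o/): rule 2 targets it, but not immediately before a stressed vowel → unchanged [t].
/o/ stays [o].
/j/ (between /o/ and /a/): no rule targets it → [j].
/a/ stays [a].
/k/ meets the environment for rule 2 (immediately before a stressed vowel) → [kʰ].
/o/ stays [o].
/ɡ/ (word-final): word-finally, so rule 3 applies → [k].

[natojaˈkʰok]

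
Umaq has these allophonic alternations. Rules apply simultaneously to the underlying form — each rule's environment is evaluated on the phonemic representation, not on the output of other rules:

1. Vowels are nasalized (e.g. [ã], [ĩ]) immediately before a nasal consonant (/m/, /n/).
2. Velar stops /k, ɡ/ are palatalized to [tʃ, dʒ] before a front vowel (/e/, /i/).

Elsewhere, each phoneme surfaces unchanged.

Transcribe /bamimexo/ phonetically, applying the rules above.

[bãmĩmexo]

/b/ (word-initial) is unaffected → [b].
/a/ meets the environment for rule 1 (before a nasal consonant) → [ã].
/m/ — not in any rule's target class → [m].
/i/ (between /m/ and /m/): before a nasal consonant, so rule 1 applies → [ĩ].
/m/ (between /i/ and /e/): no rule targets it → [m].
/e/ (between /m/ and /x/): rule 1 targets it, but not before a nasal consonant → unchanged [e].
/x/ — not in any rule's target class → [x].
/o/ (word-final): rule 1 targets it, but not before a nasal consonant → unchanged [o].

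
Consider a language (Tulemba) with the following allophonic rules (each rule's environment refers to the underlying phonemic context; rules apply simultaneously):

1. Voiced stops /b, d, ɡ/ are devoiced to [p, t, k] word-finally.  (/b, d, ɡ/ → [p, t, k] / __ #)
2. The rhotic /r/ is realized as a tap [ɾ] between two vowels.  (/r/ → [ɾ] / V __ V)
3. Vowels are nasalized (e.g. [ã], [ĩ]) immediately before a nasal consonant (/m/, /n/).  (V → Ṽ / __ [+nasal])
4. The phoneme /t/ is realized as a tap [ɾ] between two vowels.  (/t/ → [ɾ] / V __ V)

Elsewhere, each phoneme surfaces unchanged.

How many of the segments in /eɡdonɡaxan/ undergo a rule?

Segments that undergo a rule: /o/ → [õ] (rule 3); /a/ → [ã] (rule 3).
All other segments surface unchanged.

2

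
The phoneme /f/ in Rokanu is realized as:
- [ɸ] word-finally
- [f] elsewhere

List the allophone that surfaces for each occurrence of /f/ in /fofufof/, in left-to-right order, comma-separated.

[f], [f], [f], [ɸ]

Occurrence 1 (position 1): no conditioning environment matches → elsewhere allophone [f].
Occurrence 2 (position 3): no conditioning environment matches → elsewhere allophone [f].
Occurrence 3 (position 5): no conditioning environment matches → elsewhere allophone [f].
Occurrence 4 (position 7): word-finally → [ɸ].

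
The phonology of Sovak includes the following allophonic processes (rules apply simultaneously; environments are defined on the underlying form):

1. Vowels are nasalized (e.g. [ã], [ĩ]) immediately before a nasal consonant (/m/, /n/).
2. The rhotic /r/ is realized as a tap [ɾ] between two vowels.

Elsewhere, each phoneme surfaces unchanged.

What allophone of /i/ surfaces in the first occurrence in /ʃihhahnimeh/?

[i]

/i/ — between /ʃ/ and /h/; rule 1 does not apply here → [i].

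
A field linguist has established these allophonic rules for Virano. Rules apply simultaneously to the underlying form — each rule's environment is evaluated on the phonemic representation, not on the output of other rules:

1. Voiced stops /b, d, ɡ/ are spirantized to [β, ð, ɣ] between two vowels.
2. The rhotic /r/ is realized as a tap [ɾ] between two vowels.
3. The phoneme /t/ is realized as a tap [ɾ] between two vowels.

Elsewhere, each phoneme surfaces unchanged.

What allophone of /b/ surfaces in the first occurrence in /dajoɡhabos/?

[β]

/b/ — between /a/ and /o/, between two vowels — surfaces as [β] (rule 1).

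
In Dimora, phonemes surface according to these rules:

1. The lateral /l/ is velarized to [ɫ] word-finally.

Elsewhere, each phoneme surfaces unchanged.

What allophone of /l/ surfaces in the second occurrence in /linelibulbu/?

/l/ — between /e/ and /i/; rule 1 does not apply here → [l].

[l]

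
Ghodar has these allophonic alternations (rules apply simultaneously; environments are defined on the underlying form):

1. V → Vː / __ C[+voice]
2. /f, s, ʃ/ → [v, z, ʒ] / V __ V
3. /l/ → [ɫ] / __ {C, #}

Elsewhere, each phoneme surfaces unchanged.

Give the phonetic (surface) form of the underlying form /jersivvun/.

[jeːrsiːvvuːn]

/j/ (word-initial) is unaffected → [j].
/e/ meets the environment for rule 1 (before a voiced consonant) → [eː].
/r/ — not in any rule's target class → [r].
/s/ (between /r/ and /i/) fails the environment for rule 2, so it stays [s].
/i/ (between /s/ and /v/) occurs before a voiced consonant → [iː] by rule 1.
/v/ (between /i/ and /v/) is unaffected → [v].
/v/ stays [v].
/u/ (between /v/ and /n/) occurs before a voiced consonant → [uː] by rule 1.
/n/ stays [n].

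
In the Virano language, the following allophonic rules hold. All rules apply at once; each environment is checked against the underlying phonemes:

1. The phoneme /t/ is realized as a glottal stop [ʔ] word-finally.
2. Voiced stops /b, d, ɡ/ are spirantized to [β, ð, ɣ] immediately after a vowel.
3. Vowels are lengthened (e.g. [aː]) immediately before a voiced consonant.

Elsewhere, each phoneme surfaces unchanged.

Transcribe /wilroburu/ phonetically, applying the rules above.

/w/ — not in any rule's target class → [w].
/i/ meets the environment for rule 3 (before a voiced consonant) → [iː].
/l/ (between /i/ and /r/): no rule targets it → [l].
/r/ stays [r].
/o/ — between /r/ and /b/, before a voiced consonant — surfaces as [oː] (rule 3).
/b/ meets the environment for rule 2 (immediately after a vowel) → [β].
/u/ meets the environment for rule 3 (before a voiced consonant) → [uː].
/r/ (between /u/ and /u/) is unaffected → [r].
/u/ (word-final) fails the environment for rule 3, so it stays [u].

[wiːlroːβuːru]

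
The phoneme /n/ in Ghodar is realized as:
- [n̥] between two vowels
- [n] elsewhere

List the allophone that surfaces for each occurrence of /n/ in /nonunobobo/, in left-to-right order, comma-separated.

Occurrence 1 (position 1): no conditioning environment matches → elsewhere allophone [n].
Occurrence 2 (position 3): between two vowels → [n̥].
Occurrence 3 (position 5): between two vowels → [n̥].

[n], [n̥], [n̥]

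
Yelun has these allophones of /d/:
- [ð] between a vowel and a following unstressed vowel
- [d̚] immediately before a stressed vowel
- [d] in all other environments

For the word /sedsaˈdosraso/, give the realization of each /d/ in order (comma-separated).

Occurrence 1 (position 3): no conditioning environment matches → elsewhere allophone [d].
Occurrence 2 (position 6): immediately before a stressed vowel → [d̚].

[d], [d̚]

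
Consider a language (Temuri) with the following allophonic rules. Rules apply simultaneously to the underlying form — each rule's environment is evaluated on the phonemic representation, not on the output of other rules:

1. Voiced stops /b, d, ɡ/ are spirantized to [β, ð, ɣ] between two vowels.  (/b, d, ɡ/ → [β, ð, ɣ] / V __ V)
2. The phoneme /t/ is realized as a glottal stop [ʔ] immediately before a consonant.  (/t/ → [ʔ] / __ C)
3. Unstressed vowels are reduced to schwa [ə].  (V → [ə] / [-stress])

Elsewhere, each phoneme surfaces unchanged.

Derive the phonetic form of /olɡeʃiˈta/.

/o/ — word-initial, in an unstressed syllable — surfaces as [ə] (rule 3).
/l/ stays [l].
/ɡ/ (between /l/ and /e/) is in the target of rule 1 but the environment (between two vowels) is not met → [ɡ].
Rule 3 applies to /e/ (between /ɡ/ and /ʃ/: in an unstressed syllable) → [ə].
/ʃ/ (between /e/ and /i/) is unaffected → [ʃ].
/i/ (between /ʃ/ and /t/) occurs in an unstressed syllable → [ə] by rule 3.
/t/ — between /i/ and /a/; rule 2 does not apply here → [t].
/a/ (word-final) is in the target of rule 3 but the environment (in an unstressed syllable) is not met → [a].

[əlɡəʃəˈta]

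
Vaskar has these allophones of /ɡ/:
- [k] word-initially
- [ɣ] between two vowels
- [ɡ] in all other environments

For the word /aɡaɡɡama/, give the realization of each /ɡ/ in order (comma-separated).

Occurrence 1 (position 2): between two vowels → [ɣ].
Occurrence 2 (position 4): no conditioning environment matches → elsewhere allophone [ɡ].
Occurrence 3 (position 5): no conditioning environment matches → elsewhere allophone [ɡ].

[ɣ], [ɡ], [ɡ]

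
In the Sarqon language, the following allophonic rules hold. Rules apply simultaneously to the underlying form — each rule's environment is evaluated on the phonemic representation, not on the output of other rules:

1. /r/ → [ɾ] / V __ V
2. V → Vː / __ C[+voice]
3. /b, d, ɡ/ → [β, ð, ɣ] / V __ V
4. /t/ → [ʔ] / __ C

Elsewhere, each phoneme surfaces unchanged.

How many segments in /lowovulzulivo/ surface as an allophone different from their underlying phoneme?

5

Segments that undergo a rule: /o/ → [oː] (rule 2); /o/ → [oː] (rule 2); /u/ → [uː] (rule 2); /u/ → [uː] (rule 2); /i/ → [iː] (rule 2).
All other segments surface unchanged.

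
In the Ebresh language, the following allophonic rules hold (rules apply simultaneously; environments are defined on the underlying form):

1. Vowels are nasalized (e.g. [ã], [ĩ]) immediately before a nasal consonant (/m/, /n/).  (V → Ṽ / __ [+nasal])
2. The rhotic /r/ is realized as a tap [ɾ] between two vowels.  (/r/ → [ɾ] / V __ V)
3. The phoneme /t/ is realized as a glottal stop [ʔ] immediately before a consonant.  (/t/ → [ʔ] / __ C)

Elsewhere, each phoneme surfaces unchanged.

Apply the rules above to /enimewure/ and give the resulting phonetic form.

[ẽnĩmewuɾe]

Rule 1 applies to /e/ (word-initial: before a nasal consonant) → [ẽ].
/i/ (between /n/ and /m/) occurs before a nasal consonant → [ĩ] by rule 1.
/e/ — between /m/ and /w/; rule 1 does not apply here → [e].
/u/ — between /w/ and /r/; rule 1 does not apply here → [u].
/r/ meets the environment for rule 2 (between two vowels) → [ɾ].
/e/ (word-final): rule 1 targets it, but not before a nasal consonant → unchanged [e].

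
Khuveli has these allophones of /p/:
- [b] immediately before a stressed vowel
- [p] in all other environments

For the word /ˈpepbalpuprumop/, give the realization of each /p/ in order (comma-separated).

Occurrence 1 (position 1): immediately before a stressed vowel → [b].
Occurrence 2 (position 3): no conditioning environment matches → elsewhere allophone [p].
Occurrence 3 (position 7): no conditioning environment matches → elsewhere allophone [p].
Occurrence 4 (position 9): no conditioning environment matches → elsewhere allophone [p].
Occurrence 5 (position 14): no conditioning environment matches → elsewhere allophone [p].

[b], [p], [p], [p], [p]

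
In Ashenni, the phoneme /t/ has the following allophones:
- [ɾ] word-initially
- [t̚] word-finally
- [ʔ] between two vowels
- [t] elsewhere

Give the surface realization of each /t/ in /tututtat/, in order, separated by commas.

Occurrence 1 (position 1): word-initially → [ɾ].
Occurrence 2 (position 3): between two vowels → [ʔ].
Occurrence 3 (position 5): no conditioning environment matches → elsewhere allophone [t].
Occurrence 4 (position 6): no conditioning environment matches → elsewhere allophone [t].
Occurrence 5 (position 8): word-finally → [t̚].

[ɾ], [ʔ], [t], [t], [t̚]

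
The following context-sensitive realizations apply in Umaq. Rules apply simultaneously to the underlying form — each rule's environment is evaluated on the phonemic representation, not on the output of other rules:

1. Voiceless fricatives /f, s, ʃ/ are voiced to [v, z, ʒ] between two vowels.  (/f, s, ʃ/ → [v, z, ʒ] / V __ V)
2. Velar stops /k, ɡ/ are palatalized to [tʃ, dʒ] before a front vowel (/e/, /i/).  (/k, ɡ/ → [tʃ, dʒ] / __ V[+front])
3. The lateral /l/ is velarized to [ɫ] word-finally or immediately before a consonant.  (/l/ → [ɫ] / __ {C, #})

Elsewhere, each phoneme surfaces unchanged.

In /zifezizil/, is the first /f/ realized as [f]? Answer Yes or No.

Rule 1 applies to /f/ (between /i/ and /e/: between two vowels) → [v].
The actual realization is [v], not [f].

No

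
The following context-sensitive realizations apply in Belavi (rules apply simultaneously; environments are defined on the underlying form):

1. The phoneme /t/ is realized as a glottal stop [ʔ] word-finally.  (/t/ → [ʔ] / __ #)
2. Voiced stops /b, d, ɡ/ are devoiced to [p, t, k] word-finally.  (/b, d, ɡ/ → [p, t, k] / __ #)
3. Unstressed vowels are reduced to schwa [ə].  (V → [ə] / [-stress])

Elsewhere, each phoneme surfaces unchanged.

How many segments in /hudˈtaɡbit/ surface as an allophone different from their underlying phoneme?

Segments that undergo a rule: /u/ → [ə] (rule 3); /i/ → [ə] (rule 3); /t/ → [ʔ] (rule 1).
All other segments surface unchanged.

3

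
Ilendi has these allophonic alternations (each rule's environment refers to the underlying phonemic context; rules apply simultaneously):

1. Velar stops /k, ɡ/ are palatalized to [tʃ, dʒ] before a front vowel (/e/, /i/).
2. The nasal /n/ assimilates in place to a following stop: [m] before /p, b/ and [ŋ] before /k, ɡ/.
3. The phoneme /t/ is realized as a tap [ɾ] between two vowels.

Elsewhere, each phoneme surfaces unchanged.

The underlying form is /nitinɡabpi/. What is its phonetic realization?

[niɾiŋɡabpi]

/n/ (word-initial) fails the environment for rule 2, so it stays [n].
/i/ — not in any rule's target class → [i].
/t/ (between /i/ and /i/): between two vowels, so rule 3 applies → [ɾ].
/i/ — not in any rule's target class → [i].
/n/ (between /i/ and /ɡ/) occurs before a labial or velar stop → [ŋ] by rule 2.
/ɡ/ (between /n/ and /a/) is in the target of rule 1 but the environment (before a front vowel) is not met → [ɡ].
/a/ (between /ɡ/ and /b/): no rule targets it → [a].
/b/ (between /a/ and /p/) is unaffected → [b].
/p/ (between /b/ and /i/) is unaffected → [p].
/i/ (word-final) is unaffected → [i].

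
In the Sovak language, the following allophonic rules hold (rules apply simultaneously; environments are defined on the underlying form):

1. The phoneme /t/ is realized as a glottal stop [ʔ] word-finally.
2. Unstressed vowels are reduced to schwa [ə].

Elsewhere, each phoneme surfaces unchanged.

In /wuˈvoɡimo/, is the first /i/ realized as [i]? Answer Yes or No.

/i/ (between /ɡ/ and /m/) occurs in an unstressed syllable → [ə] by rule 2.
The actual realization is [ə], not [i].

No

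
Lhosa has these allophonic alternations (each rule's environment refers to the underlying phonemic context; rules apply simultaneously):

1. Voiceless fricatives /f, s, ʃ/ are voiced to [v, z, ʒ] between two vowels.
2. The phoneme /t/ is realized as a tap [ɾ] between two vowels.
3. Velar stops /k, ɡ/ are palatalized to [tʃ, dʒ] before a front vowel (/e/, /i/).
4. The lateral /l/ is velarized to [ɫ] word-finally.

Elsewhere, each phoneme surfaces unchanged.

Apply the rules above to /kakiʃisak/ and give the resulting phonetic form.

[katʃiʒizak]

/k/ (word-initial): rule 3 targets it, but not before a front vowel → unchanged [k].
/a/ — not in any rule's target class → [a].
Rule 3 applies to /k/ (between /a/ and /i/: before a front vowel) → [tʃ].
/i/ stays [i].
/ʃ/ meets the environment for rule 1 (between two vowels) → [ʒ].
/i/ (between /ʃ/ and /s/) is unaffected → [i].
Rule 1 applies to /s/ (between /i/ and /a/: between two vowels) → [z].
/a/ stays [a].
/k/ (word-final) fails the environment for rule 3, so it stays [k].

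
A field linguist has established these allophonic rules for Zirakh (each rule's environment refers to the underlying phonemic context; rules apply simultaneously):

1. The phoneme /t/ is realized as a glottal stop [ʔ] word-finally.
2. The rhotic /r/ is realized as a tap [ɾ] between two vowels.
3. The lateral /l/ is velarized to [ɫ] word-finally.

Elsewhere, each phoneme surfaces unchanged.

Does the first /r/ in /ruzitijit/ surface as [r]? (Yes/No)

/r/ (word-initial): rule 2 targets it, but not between two vowels → unchanged [r].
The actual realization is [r], which matches [r].

Yes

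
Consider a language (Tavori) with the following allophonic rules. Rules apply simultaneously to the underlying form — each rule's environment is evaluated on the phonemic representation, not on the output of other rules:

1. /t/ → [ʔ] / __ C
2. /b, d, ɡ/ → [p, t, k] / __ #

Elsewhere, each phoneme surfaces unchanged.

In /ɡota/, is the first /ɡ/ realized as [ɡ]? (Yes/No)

/ɡ/ (word-initial) fails the environment for rule 2, so it stays [ɡ].
The actual realization is [ɡ], which matches [ɡ].

Yes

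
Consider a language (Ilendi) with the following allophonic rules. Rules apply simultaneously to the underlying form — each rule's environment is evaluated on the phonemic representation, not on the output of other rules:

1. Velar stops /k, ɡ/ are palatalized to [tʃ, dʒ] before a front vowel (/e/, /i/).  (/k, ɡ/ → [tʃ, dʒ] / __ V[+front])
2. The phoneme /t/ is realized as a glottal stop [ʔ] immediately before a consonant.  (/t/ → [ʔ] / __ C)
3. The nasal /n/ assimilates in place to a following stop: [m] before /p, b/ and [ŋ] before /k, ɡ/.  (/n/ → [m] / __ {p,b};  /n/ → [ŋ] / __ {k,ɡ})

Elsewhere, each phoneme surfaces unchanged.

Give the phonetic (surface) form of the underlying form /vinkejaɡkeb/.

[viŋtʃejaɡtʃeb]

/v/ (word-initial) is unaffected → [v].
/i/ (between /v/ and /n/): no rule targets it → [i].
Rule 3 applies to /n/ (between /i/ and /k/: before a labial or velar stop) → [ŋ].
/k/ (between /n/ and /e/) occurs before a front vowel → [tʃ] by rule 1.
/e/ (between /k/ and /j/): no rule targets it → [e].
/j/ — not in any rule's target class → [j].
/a/ (between /j/ and /ɡ/): no rule targets it → [a].
/ɡ/ (between /a/ and /k/) fails the environment for rule 1, so it stays [ɡ].
/k/ (between /ɡ/ and /e/) occurs before a front vowel → [tʃ] by rule 1.
/e/ — not in any rule's target class → [e].
/b/ (word-final): no rule targets it → [b].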